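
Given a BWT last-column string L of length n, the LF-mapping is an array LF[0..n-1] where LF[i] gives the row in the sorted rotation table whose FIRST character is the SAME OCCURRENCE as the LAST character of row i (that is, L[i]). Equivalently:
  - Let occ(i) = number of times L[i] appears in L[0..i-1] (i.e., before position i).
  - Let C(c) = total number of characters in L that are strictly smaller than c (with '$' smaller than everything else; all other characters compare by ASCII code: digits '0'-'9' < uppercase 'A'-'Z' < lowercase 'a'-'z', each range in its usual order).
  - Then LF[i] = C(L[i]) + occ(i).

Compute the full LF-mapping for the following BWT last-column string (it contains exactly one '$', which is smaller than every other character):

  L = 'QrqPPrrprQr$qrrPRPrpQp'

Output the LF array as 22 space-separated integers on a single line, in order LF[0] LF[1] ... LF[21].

Char counts: '$':1, 'P':4, 'Q':3, 'R':1, 'p':3, 'q':2, 'r':8
C (first-col start): C('$')=0, C('P')=1, C('Q')=5, C('R')=8, C('p')=9, C('q')=12, C('r')=14
L[0]='Q': occ=0, LF[0]=C('Q')+0=5+0=5
L[1]='r': occ=0, LF[1]=C('r')+0=14+0=14
L[2]='q': occ=0, LF[2]=C('q')+0=12+0=12
L[3]='P': occ=0, LF[3]=C('P')+0=1+0=1
L[4]='P': occ=1, LF[4]=C('P')+1=1+1=2
L[5]='r': occ=1, LF[5]=C('r')+1=14+1=15
L[6]='r': occ=2, LF[6]=C('r')+2=14+2=16
L[7]='p': occ=0, LF[7]=C('p')+0=9+0=9
L[8]='r': occ=3, LF[8]=C('r')+3=14+3=17
L[9]='Q': occ=1, LF[9]=C('Q')+1=5+1=6
L[10]='r': occ=4, LF[10]=C('r')+4=14+4=18
L[11]='$': occ=0, LF[11]=C('$')+0=0+0=0
L[12]='q': occ=1, LF[12]=C('q')+1=12+1=13
L[13]='r': occ=5, LF[13]=C('r')+5=14+5=19
L[14]='r': occ=6, LF[14]=C('r')+6=14+6=20
L[15]='P': occ=2, LF[15]=C('P')+2=1+2=3
L[16]='R': occ=0, LF[16]=C('R')+0=8+0=8
L[17]='P': occ=3, LF[17]=C('P')+3=1+3=4
L[18]='r': occ=7, LF[18]=C('r')+7=14+7=21
L[19]='p': occ=1, LF[19]=C('p')+1=9+1=10
L[20]='Q': occ=2, LF[20]=C('Q')+2=5+2=7
L[21]='p': occ=2, LF[21]=C('p')+2=9+2=11

Answer: 5 14 12 1 2 15 16 9 17 6 18 0 13 19 20 3 8 4 21 10 7 11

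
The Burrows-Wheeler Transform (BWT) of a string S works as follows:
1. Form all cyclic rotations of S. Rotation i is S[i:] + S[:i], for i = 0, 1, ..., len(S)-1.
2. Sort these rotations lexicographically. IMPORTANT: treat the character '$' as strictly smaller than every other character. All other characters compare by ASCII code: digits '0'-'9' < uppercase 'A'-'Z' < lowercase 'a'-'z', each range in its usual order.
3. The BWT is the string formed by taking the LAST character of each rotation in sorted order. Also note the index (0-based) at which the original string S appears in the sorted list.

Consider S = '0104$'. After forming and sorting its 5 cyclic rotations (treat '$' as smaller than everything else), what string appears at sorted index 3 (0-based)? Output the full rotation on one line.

All 5 rotations (rotation i = S[i:]+S[:i]):
  rot[0] = 0104$
  rot[1] = 104$0
  rot[2] = 04$01
  rot[3] = 4$010
  rot[4] = $0104
Sorted (with $ < everything):
  sorted[0] = $0104
  sorted[1] = 0104$
  sorted[2] = 04$01
  sorted[3] = 104$0
  sorted[4] = 4$010
sorted[3] = 104$0

Answer: 104$0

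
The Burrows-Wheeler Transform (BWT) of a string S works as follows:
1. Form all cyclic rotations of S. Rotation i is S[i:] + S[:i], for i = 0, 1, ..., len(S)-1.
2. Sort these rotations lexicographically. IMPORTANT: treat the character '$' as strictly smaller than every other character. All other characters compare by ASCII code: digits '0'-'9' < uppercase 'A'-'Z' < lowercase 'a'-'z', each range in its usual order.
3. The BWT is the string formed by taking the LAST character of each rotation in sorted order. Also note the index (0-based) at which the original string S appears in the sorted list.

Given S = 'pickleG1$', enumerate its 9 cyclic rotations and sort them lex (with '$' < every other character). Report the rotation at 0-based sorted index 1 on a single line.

Answer: 1$pickleG

Derivation:
All 9 rotations (rotation i = S[i:]+S[:i]):
  rot[0] = pickleG1$
  rot[1] = ickleG1$p
  rot[2] = ckleG1$pi
  rot[3] = kleG1$pic
  rot[4] = leG1$pick
  rot[5] = eG1$pickl
  rot[6] = G1$pickle
  rot[7] = 1$pickleG
  rot[8] = $pickleG1
Sorted (with $ < everything):
  sorted[0] = $pickleG1
  sorted[1] = 1$pickleG
  sorted[2] = G1$pickle
  sorted[3] = ckleG1$pi
  sorted[4] = eG1$pickl
  sorted[5] = ickleG1$p
  sorted[6] = kleG1$pic
  sorted[7] = leG1$pick
  sorted[8] = pickleG1$
sorted[1] = 1$pickleG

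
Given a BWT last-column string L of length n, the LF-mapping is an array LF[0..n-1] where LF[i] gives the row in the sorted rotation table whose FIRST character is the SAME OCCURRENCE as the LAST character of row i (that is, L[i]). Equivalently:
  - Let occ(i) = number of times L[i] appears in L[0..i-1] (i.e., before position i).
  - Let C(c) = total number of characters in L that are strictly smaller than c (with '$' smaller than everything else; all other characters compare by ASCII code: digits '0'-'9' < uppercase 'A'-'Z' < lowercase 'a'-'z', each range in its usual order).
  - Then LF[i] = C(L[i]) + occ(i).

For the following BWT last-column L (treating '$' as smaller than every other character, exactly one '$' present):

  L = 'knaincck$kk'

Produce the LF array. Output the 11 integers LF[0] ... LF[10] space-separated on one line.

Char counts: '$':1, 'a':1, 'c':2, 'i':1, 'k':4, 'n':2
C (first-col start): C('$')=0, C('a')=1, C('c')=2, C('i')=4, C('k')=5, C('n')=9
L[0]='k': occ=0, LF[0]=C('k')+0=5+0=5
L[1]='n': occ=0, LF[1]=C('n')+0=9+0=9
L[2]='a': occ=0, LF[2]=C('a')+0=1+0=1
L[3]='i': occ=0, LF[3]=C('i')+0=4+0=4
L[4]='n': occ=1, LF[4]=C('n')+1=9+1=10
L[5]='c': occ=0, LF[5]=C('c')+0=2+0=2
L[6]='c': occ=1, LF[6]=C('c')+1=2+1=3
L[7]='k': occ=1, LF[7]=C('k')+1=5+1=6
L[8]='$': occ=0, LF[8]=C('$')+0=0+0=0
L[9]='k': occ=2, LF[9]=C('k')+2=5+2=7
L[10]='k': occ=3, LF[10]=C('k')+3=5+3=8

Answer: 5 9 1 4 10 2 3 6 0 7 8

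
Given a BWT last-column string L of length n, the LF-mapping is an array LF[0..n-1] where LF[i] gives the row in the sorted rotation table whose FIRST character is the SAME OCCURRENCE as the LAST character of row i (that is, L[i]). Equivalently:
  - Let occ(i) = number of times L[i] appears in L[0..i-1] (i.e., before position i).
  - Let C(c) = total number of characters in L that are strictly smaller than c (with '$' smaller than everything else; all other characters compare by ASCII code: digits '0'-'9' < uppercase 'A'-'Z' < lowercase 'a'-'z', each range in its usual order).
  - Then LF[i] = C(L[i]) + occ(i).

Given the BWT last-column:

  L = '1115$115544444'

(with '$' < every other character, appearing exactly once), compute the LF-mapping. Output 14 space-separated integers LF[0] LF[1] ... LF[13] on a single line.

Answer: 1 2 3 11 0 4 5 12 13 6 7 8 9 10

Derivation:
Char counts: '$':1, '1':5, '4':5, '5':3
C (first-col start): C('$')=0, C('1')=1, C('4')=6, C('5')=11
L[0]='1': occ=0, LF[0]=C('1')+0=1+0=1
L[1]='1': occ=1, LF[1]=C('1')+1=1+1=2
L[2]='1': occ=2, LF[2]=C('1')+2=1+2=3
L[3]='5': occ=0, LF[3]=C('5')+0=11+0=11
L[4]='$': occ=0, LF[4]=C('$')+0=0+0=0
L[5]='1': occ=3, LF[5]=C('1')+3=1+3=4
L[6]='1': occ=4, LF[6]=C('1')+4=1+4=5
L[7]='5': occ=1, LF[7]=C('5')+1=11+1=12
L[8]='5': occ=2, LF[8]=C('5')+2=11+2=13
L[9]='4': occ=0, LF[9]=C('4')+0=6+0=6
L[10]='4': occ=1, LF[10]=C('4')+1=6+1=7
L[11]='4': occ=2, LF[11]=C('4')+2=6+2=8
L[12]='4': occ=3, LF[12]=C('4')+3=6+3=9
L[13]='4': occ=4, LF[13]=C('4')+4=6+4=10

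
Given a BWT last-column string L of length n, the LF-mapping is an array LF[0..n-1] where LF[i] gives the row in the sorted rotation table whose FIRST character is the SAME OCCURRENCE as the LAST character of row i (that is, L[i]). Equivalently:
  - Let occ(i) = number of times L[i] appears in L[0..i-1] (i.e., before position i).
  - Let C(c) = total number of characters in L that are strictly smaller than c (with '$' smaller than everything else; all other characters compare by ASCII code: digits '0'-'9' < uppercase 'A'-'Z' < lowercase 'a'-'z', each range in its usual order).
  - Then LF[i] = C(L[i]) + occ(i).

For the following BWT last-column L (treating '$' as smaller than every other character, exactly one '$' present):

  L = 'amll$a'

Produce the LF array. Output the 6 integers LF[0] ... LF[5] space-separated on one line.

Answer: 1 5 3 4 0 2

Derivation:
Char counts: '$':1, 'a':2, 'l':2, 'm':1
C (first-col start): C('$')=0, C('a')=1, C('l')=3, C('m')=5
L[0]='a': occ=0, LF[0]=C('a')+0=1+0=1
L[1]='m': occ=0, LF[1]=C('m')+0=5+0=5
L[2]='l': occ=0, LF[2]=C('l')+0=3+0=3
L[3]='l': occ=1, LF[3]=C('l')+1=3+1=4
L[4]='$': occ=0, LF[4]=C('$')+0=0+0=0
L[5]='a': occ=1, LF[5]=C('a')+1=1+1=2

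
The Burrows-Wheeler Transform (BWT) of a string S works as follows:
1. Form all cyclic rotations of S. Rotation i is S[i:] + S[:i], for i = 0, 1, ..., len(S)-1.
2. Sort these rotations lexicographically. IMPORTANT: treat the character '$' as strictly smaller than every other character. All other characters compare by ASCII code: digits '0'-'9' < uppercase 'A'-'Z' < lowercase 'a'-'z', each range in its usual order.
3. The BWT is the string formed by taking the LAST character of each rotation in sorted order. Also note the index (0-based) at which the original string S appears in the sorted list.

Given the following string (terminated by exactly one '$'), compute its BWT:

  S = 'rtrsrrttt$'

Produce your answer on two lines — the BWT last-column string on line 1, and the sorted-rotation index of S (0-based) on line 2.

All 10 rotations (rotation i = S[i:]+S[:i]):
  rot[0] = rtrsrrttt$
  rot[1] = trsrrttt$r
  rot[2] = rsrrttt$rt
  rot[3] = srrttt$rtr
  rot[4] = rrttt$rtrs
  rot[5] = rttt$rtrsr
  rot[6] = ttt$rtrsrr
  rot[7] = tt$rtrsrrt
  rot[8] = t$rtrsrrtt
  rot[9] = $rtrsrrttt
Sorted (with $ < everything):
  sorted[0] = $rtrsrrttt  (last char: 't')
  sorted[1] = rrttt$rtrs  (last char: 's')
  sorted[2] = rsrrttt$rt  (last char: 't')
  sorted[3] = rtrsrrttt$  (last char: '$')
  sorted[4] = rttt$rtrsr  (last char: 'r')
  sorted[5] = srrttt$rtr  (last char: 'r')
  sorted[6] = t$rtrsrrtt  (last char: 't')
  sorted[7] = trsrrttt$r  (last char: 'r')
  sorted[8] = tt$rtrsrrt  (last char: 't')
  sorted[9] = ttt$rtrsrr  (last char: 'r')
Last column: tst$rrtrtr
Original string S is at sorted index 3

Answer: tst$rrtrtr
3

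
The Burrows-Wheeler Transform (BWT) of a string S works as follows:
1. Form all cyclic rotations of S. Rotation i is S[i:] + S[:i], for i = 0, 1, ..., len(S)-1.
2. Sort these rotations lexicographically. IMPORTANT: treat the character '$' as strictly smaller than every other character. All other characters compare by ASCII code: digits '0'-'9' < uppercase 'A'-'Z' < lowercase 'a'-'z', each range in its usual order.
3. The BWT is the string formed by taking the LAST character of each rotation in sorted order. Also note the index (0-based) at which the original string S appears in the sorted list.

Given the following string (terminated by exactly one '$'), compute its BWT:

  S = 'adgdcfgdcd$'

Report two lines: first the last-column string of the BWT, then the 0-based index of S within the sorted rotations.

All 11 rotations (rotation i = S[i:]+S[:i]):
  rot[0] = adgdcfgdcd$
  rot[1] = dgdcfgdcd$a
  rot[2] = gdcfgdcd$ad
  rot[3] = dcfgdcd$adg
  rot[4] = cfgdcd$adgd
  rot[5] = fgdcd$adgdc
  rot[6] = gdcd$adgdcf
  rot[7] = dcd$adgdcfg
  rot[8] = cd$adgdcfgd
  rot[9] = d$adgdcfgdc
  rot[10] = $adgdcfgdcd
Sorted (with $ < everything):
  sorted[0] = $adgdcfgdcd  (last char: 'd')
  sorted[1] = adgdcfgdcd$  (last char: '$')
  sorted[2] = cd$adgdcfgd  (last char: 'd')
  sorted[3] = cfgdcd$adgd  (last char: 'd')
  sorted[4] = d$adgdcfgdc  (last char: 'c')
  sorted[5] = dcd$adgdcfg  (last char: 'g')
  sorted[6] = dcfgdcd$adg  (last char: 'g')
  sorted[7] = dgdcfgdcd$a  (last char: 'a')
  sorted[8] = fgdcd$adgdc  (last char: 'c')
  sorted[9] = gdcd$adgdcf  (last char: 'f')
  sorted[10] = gdcfgdcd$ad  (last char: 'd')
Last column: d$ddcggacfd
Original string S is at sorted index 1

Answer: d$ddcggacfd
1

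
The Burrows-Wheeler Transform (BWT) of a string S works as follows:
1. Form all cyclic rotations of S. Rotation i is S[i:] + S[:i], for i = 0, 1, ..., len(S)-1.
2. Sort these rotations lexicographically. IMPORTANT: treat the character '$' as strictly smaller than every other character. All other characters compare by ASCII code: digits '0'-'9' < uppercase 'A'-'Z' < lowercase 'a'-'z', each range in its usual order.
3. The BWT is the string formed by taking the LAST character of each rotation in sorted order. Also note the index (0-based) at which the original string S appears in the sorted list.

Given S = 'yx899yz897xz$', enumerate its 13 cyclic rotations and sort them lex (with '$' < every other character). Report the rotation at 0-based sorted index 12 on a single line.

Answer: z897xz$yx899y

Derivation:
All 13 rotations (rotation i = S[i:]+S[:i]):
  rot[0] = yx899yz897xz$
  rot[1] = x899yz897xz$y
  rot[2] = 899yz897xz$yx
  rot[3] = 99yz897xz$yx8
  rot[4] = 9yz897xz$yx89
  rot[5] = yz897xz$yx899
  rot[6] = z897xz$yx899y
  rot[7] = 897xz$yx899yz
  rot[8] = 97xz$yx899yz8
  rot[9] = 7xz$yx899yz89
  rot[10] = xz$yx899yz897
  rot[11] = z$yx899yz897x
  rot[12] = $yx899yz897xz
Sorted (with $ < everything):
  sorted[0] = $yx899yz897xz
  sorted[1] = 7xz$yx899yz89
  sorted[2] = 897xz$yx899yz
  sorted[3] = 899yz897xz$yx
  sorted[4] = 97xz$yx899yz8
  sorted[5] = 99yz897xz$yx8
  sorted[6] = 9yz897xz$yx89
  sorted[7] = x899yz897xz$y
  sorted[8] = xz$yx899yz897
  sorted[9] = yx899yz897xz$
  sorted[10] = yz897xz$yx899
  sorted[11] = z$yx899yz897x
  sorted[12] = z897xz$yx899y
sorted[12] = z897xz$yx899y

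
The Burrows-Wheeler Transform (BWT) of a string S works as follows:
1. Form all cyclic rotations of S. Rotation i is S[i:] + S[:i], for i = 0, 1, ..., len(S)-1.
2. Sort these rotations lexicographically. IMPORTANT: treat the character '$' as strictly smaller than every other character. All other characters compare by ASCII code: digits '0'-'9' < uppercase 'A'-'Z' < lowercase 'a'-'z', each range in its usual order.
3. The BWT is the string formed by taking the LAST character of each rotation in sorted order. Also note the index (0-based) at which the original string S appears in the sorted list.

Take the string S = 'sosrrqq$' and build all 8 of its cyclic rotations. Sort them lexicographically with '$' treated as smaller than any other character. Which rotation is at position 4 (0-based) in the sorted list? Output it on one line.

All 8 rotations (rotation i = S[i:]+S[:i]):
  rot[0] = sosrrqq$
  rot[1] = osrrqq$s
  rot[2] = srrqq$so
  rot[3] = rrqq$sos
  rot[4] = rqq$sosr
  rot[5] = qq$sosrr
  rot[6] = q$sosrrq
  rot[7] = $sosrrqq
Sorted (with $ < everything):
  sorted[0] = $sosrrqq
  sorted[1] = osrrqq$s
  sorted[2] = q$sosrrq
  sorted[3] = qq$sosrr
  sorted[4] = rqq$sosr
  sorted[5] = rrqq$sos
  sorted[6] = sosrrqq$
  sorted[7] = srrqq$so
sorted[4] = rqq$sosr

Answer: rqq$sosr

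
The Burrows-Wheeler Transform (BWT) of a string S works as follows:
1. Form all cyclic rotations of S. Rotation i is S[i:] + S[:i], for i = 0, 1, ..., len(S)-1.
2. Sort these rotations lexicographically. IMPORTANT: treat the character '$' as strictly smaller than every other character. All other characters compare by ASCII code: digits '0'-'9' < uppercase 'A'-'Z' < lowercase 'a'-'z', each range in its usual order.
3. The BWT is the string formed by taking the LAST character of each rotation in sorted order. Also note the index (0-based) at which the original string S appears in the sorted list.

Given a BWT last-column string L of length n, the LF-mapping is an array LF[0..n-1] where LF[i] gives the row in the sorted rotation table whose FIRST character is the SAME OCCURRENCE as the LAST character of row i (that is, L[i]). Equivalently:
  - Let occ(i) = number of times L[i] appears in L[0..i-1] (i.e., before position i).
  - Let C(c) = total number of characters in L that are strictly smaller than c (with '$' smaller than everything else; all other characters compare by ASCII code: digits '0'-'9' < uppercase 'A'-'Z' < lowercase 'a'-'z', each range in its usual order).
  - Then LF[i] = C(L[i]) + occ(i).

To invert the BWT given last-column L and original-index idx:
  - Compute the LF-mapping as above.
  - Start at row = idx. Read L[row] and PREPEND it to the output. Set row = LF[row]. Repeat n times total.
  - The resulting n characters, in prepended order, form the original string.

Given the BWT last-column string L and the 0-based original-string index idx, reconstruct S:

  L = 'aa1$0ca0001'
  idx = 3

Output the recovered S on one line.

Answer: 0a00a1c10a$

Derivation:
LF mapping: 7 8 5 0 1 10 9 2 3 4 6
Walk LF starting at row 3, prepending L[row]:
  step 1: row=3, L[3]='$', prepend. Next row=LF[3]=0
  step 2: row=0, L[0]='a', prepend. Next row=LF[0]=7
  step 3: row=7, L[7]='0', prepend. Next row=LF[7]=2
  step 4: row=2, L[2]='1', prepend. Next row=LF[2]=5
  step 5: row=5, L[5]='c', prepend. Next row=LF[5]=10
  step 6: row=10, L[10]='1', prepend. Next row=LF[10]=6
  step 7: row=6, L[6]='a', prepend. Next row=LF[6]=9
  step 8: row=9, L[9]='0', prepend. Next row=LF[9]=4
  step 9: row=4, L[4]='0', prepend. Next row=LF[4]=1
  step 10: row=1, L[1]='a', prepend. Next row=LF[1]=8
  step 11: row=8, L[8]='0', prepend. Next row=LF[8]=3
Reversed output: 0a00a1c10a$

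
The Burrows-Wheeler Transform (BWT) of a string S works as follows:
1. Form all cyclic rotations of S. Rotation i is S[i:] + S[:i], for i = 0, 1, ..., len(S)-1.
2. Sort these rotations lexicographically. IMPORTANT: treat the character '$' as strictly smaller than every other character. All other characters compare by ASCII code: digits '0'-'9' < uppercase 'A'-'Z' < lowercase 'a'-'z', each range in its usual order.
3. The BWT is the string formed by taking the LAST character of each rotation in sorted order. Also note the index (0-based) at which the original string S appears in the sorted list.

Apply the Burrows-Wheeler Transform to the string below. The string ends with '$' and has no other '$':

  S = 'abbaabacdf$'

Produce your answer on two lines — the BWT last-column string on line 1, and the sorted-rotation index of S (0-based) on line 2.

All 11 rotations (rotation i = S[i:]+S[:i]):
  rot[0] = abbaabacdf$
  rot[1] = bbaabacdf$a
  rot[2] = baabacdf$ab
  rot[3] = aabacdf$abb
  rot[4] = abacdf$abba
  rot[5] = bacdf$abbaa
  rot[6] = acdf$abbaab
  rot[7] = cdf$abbaaba
  rot[8] = df$abbaabac
  rot[9] = f$abbaabacd
  rot[10] = $abbaabacdf
Sorted (with $ < everything):
  sorted[0] = $abbaabacdf  (last char: 'f')
  sorted[1] = aabacdf$abb  (last char: 'b')
  sorted[2] = abacdf$abba  (last char: 'a')
  sorted[3] = abbaabacdf$  (last char: '$')
  sorted[4] = acdf$abbaab  (last char: 'b')
  sorted[5] = baabacdf$ab  (last char: 'b')
  sorted[6] = bacdf$abbaa  (last char: 'a')
  sorted[7] = bbaabacdf$a  (last char: 'a')
  sorted[8] = cdf$abbaaba  (last char: 'a')
  sorted[9] = df$abbaabac  (last char: 'c')
  sorted[10] = f$abbaabacd  (last char: 'd')
Last column: fba$bbaaacd
Original string S is at sorted index 3

Answer: fba$bbaaacd
3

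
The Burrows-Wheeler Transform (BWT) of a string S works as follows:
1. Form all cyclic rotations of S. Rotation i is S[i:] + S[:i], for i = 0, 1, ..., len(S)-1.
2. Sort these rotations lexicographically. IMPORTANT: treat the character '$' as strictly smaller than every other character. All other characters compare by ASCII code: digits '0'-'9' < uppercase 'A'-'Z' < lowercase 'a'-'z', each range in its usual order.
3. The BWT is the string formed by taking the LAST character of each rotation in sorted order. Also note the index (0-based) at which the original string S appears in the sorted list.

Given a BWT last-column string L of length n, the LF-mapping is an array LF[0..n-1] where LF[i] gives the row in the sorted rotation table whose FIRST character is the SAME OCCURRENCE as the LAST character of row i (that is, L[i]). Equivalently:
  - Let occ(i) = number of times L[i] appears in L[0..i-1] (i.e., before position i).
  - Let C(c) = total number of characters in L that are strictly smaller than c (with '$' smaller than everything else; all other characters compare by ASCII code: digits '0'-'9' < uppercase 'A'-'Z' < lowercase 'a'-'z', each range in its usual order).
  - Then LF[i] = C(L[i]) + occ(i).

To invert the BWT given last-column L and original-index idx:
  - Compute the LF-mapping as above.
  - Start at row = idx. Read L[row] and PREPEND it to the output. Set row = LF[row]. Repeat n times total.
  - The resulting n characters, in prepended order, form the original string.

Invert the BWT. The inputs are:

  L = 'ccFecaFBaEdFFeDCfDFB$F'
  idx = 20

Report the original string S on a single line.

LF mapping: 15 16 7 19 17 13 8 1 14 6 18 9 10 20 4 3 21 5 11 2 0 12
Walk LF starting at row 20, prepending L[row]:
  step 1: row=20, L[20]='$', prepend. Next row=LF[20]=0
  step 2: row=0, L[0]='c', prepend. Next row=LF[0]=15
  step 3: row=15, L[15]='C', prepend. Next row=LF[15]=3
  step 4: row=3, L[3]='e', prepend. Next row=LF[3]=19
  step 5: row=19, L[19]='B', prepend. Next row=LF[19]=2
  step 6: row=2, L[2]='F', prepend. Next row=LF[2]=7
  step 7: row=7, L[7]='B', prepend. Next row=LF[7]=1
  step 8: row=1, L[1]='c', prepend. Next row=LF[1]=16
  step 9: row=16, L[16]='f', prepend. Next row=LF[16]=21
  step 10: row=21, L[21]='F', prepend. Next row=LF[21]=12
  step 11: row=12, L[12]='F', prepend. Next row=LF[12]=10
  step 12: row=10, L[10]='d', prepend. Next row=LF[10]=18
  step 13: row=18, L[18]='F', prepend. Next row=LF[18]=11
  step 14: row=11, L[11]='F', prepend. Next row=LF[11]=9
  step 15: row=9, L[9]='E', prepend. Next row=LF[9]=6
  step 16: row=6, L[6]='F', prepend. Next row=LF[6]=8
  step 17: row=8, L[8]='a', prepend. Next row=LF[8]=14
  step 18: row=14, L[14]='D', prepend. Next row=LF[14]=4
  step 19: row=4, L[4]='c', prepend. Next row=LF[4]=17
  step 20: row=17, L[17]='D', prepend. Next row=LF[17]=5
  step 21: row=5, L[5]='a', prepend. Next row=LF[5]=13
  step 22: row=13, L[13]='e', prepend. Next row=LF[13]=20
Reversed output: eaDcDaFEFFdFFfcBFBeCc$

Answer: eaDcDaFEFFdFFfcBFBeCc$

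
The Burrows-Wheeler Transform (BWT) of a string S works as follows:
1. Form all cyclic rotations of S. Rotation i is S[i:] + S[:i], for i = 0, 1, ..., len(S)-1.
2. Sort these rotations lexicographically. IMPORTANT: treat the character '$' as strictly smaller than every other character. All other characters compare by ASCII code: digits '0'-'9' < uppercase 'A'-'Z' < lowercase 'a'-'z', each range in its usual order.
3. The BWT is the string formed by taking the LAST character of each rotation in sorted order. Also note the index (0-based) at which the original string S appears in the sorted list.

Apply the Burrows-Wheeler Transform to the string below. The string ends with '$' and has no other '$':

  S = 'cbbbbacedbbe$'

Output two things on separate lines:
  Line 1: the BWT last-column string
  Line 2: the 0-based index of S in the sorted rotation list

Answer: ebbbbcdb$aebc
8

Derivation:
All 13 rotations (rotation i = S[i:]+S[:i]):
  rot[0] = cbbbbacedbbe$
  rot[1] = bbbbacedbbe$c
  rot[2] = bbbacedbbe$cb
  rot[3] = bbacedbbe$cbb
  rot[4] = bacedbbe$cbbb
  rot[5] = acedbbe$cbbbb
  rot[6] = cedbbe$cbbbba
  rot[7] = edbbe$cbbbbac
  rot[8] = dbbe$cbbbbace
  rot[9] = bbe$cbbbbaced
  rot[10] = be$cbbbbacedb
  rot[11] = e$cbbbbacedbb
  rot[12] = $cbbbbacedbbe
Sorted (with $ < everything):
  sorted[0] = $cbbbbacedbbe  (last char: 'e')
  sorted[1] = acedbbe$cbbbb  (last char: 'b')
  sorted[2] = bacedbbe$cbbb  (last char: 'b')
  sorted[3] = bbacedbbe$cbb  (last char: 'b')
  sorted[4] = bbbacedbbe$cb  (last char: 'b')
  sorted[5] = bbbbacedbbe$c  (last char: 'c')
  sorted[6] = bbe$cbbbbaced  (last char: 'd')
  sorted[7] = be$cbbbbacedb  (last char: 'b')
  sorted[8] = cbbbbacedbbe$  (last char: '$')
  sorted[9] = cedbbe$cbbbba  (last char: 'a')
  sorted[10] = dbbe$cbbbbace  (last char: 'e')
  sorted[11] = e$cbbbbacedbb  (last char: 'b')
  sorted[12] = edbbe$cbbbbac  (last char: 'c')
Last column: ebbbbcdb$aebc
Original string S is at sorted index 8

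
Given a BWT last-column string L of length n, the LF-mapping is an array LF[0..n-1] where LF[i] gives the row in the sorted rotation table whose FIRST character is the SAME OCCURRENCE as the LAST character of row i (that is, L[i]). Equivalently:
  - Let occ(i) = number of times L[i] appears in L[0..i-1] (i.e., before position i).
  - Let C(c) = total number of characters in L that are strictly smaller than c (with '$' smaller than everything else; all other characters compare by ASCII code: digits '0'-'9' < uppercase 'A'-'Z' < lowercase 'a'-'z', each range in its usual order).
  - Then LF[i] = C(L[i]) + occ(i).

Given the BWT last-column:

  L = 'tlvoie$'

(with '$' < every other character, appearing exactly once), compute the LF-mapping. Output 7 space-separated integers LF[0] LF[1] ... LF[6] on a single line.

Char counts: '$':1, 'e':1, 'i':1, 'l':1, 'o':1, 't':1, 'v':1
C (first-col start): C('$')=0, C('e')=1, C('i')=2, C('l')=3, C('o')=4, C('t')=5, C('v')=6
L[0]='t': occ=0, LF[0]=C('t')+0=5+0=5
L[1]='l': occ=0, LF[1]=C('l')+0=3+0=3
L[2]='v': occ=0, LF[2]=C('v')+0=6+0=6
L[3]='o': occ=0, LF[3]=C('o')+0=4+0=4
L[4]='i': occ=0, LF[4]=C('i')+0=2+0=2
L[5]='e': occ=0, LF[5]=C('e')+0=1+0=1
L[6]='$': occ=0, LF[6]=C('$')+0=0+0=0

Answer: 5 3 6 4 2 1 0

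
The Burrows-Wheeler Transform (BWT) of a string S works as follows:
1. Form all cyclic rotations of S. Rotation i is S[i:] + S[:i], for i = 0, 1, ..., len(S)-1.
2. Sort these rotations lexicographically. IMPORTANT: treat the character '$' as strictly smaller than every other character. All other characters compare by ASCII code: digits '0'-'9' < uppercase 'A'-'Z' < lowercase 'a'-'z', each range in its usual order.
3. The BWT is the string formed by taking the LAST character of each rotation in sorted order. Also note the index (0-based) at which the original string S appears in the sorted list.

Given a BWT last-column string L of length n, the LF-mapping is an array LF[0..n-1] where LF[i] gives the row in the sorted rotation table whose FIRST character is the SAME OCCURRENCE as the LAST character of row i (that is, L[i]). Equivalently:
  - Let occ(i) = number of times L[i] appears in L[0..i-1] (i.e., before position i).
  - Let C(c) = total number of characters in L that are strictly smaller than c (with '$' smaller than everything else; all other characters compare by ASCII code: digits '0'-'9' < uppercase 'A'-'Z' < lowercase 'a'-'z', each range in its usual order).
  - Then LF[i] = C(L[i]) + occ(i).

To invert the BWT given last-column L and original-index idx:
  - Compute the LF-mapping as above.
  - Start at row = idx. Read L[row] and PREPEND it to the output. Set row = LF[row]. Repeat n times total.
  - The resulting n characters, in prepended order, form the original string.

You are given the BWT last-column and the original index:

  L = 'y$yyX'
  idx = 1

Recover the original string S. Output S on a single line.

LF mapping: 2 0 3 4 1
Walk LF starting at row 1, prepending L[row]:
  step 1: row=1, L[1]='$', prepend. Next row=LF[1]=0
  step 2: row=0, L[0]='y', prepend. Next row=LF[0]=2
  step 3: row=2, L[2]='y', prepend. Next row=LF[2]=3
  step 4: row=3, L[3]='y', prepend. Next row=LF[3]=4
  step 5: row=4, L[4]='X', prepend. Next row=LF[4]=1
Reversed output: Xyyy$

Answer: Xyyy$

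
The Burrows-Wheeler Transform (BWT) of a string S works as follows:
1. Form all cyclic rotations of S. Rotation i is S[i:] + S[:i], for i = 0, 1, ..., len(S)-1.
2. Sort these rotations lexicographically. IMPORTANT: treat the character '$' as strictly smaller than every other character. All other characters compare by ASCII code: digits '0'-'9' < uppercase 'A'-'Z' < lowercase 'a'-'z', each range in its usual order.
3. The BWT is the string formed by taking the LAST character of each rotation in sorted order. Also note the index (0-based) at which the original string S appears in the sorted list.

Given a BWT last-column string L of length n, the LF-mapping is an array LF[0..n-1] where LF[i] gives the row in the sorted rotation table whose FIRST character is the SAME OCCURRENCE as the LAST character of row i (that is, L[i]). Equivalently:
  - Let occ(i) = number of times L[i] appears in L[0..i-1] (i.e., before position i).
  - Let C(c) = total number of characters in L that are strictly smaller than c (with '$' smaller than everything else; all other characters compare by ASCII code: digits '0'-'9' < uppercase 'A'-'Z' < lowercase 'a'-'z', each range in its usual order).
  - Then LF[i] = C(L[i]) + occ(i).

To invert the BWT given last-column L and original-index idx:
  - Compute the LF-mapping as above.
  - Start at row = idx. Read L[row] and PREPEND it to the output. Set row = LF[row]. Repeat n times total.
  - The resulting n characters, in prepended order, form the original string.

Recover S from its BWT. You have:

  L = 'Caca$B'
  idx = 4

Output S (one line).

LF mapping: 2 3 5 4 0 1
Walk LF starting at row 4, prepending L[row]:
  step 1: row=4, L[4]='$', prepend. Next row=LF[4]=0
  step 2: row=0, L[0]='C', prepend. Next row=LF[0]=2
  step 3: row=2, L[2]='c', prepend. Next row=LF[2]=5
  step 4: row=5, L[5]='B', prepend. Next row=LF[5]=1
  step 5: row=1, L[1]='a', prepend. Next row=LF[1]=3
  step 6: row=3, L[3]='a', prepend. Next row=LF[3]=4
Reversed output: aaBcC$

Answer: aaBcC$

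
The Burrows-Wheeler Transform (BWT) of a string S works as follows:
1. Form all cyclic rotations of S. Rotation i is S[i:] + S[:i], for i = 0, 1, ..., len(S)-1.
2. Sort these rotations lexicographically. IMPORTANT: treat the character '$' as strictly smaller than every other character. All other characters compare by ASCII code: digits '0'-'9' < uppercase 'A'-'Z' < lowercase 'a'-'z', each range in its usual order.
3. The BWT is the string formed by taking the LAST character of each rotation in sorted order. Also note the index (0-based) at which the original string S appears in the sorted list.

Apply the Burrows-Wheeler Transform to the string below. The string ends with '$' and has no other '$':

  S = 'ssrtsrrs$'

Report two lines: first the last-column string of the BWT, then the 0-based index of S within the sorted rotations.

All 9 rotations (rotation i = S[i:]+S[:i]):
  rot[0] = ssrtsrrs$
  rot[1] = srtsrrs$s
  rot[2] = rtsrrs$ss
  rot[3] = tsrrs$ssr
  rot[4] = srrs$ssrt
  rot[5] = rrs$ssrts
  rot[6] = rs$ssrtsr
  rot[7] = s$ssrtsrr
  rot[8] = $ssrtsrrs
Sorted (with $ < everything):
  sorted[0] = $ssrtsrrs  (last char: 's')
  sorted[1] = rrs$ssrts  (last char: 's')
  sorted[2] = rs$ssrtsr  (last char: 'r')
  sorted[3] = rtsrrs$ss  (last char: 's')
  sorted[4] = s$ssrtsrr  (last char: 'r')
  sorted[5] = srrs$ssrt  (last char: 't')
  sorted[6] = srtsrrs$s  (last char: 's')
  sorted[7] = ssrtsrrs$  (last char: '$')
  sorted[8] = tsrrs$ssr  (last char: 'r')
Last column: ssrsrts$r
Original string S is at sorted index 7

Answer: ssrsrts$r
7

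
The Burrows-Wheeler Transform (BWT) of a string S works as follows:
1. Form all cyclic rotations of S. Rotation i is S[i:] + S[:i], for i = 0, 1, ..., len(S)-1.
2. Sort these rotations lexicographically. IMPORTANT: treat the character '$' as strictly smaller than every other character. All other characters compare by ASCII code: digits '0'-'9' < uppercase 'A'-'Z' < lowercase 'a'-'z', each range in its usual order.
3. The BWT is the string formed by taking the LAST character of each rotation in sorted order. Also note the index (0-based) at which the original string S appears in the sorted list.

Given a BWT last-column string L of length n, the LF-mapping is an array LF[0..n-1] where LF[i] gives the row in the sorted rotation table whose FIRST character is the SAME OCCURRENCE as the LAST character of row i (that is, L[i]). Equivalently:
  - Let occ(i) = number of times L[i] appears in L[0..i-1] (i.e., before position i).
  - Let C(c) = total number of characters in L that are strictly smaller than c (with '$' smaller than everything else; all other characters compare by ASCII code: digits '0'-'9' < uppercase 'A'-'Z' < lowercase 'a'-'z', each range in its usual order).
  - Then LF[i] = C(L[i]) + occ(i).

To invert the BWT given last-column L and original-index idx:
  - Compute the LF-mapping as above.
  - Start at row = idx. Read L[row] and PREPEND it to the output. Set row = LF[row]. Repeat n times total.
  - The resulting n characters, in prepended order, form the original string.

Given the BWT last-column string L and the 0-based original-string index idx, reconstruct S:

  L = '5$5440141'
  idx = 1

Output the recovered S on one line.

LF mapping: 7 0 8 4 5 1 2 6 3
Walk LF starting at row 1, prepending L[row]:
  step 1: row=1, L[1]='$', prepend. Next row=LF[1]=0
  step 2: row=0, L[0]='5', prepend. Next row=LF[0]=7
  step 3: row=7, L[7]='4', prepend. Next row=LF[7]=6
  step 4: row=6, L[6]='1', prepend. Next row=LF[6]=2
  step 5: row=2, L[2]='5', prepend. Next row=LF[2]=8
  step 6: row=8, L[8]='1', prepend. Next row=LF[8]=3
  step 7: row=3, L[3]='4', prepend. Next row=LF[3]=4
  step 8: row=4, L[4]='4', prepend. Next row=LF[4]=5
  step 9: row=5, L[5]='0', prepend. Next row=LF[5]=1
Reversed output: 04415145$

Answer: 04415145$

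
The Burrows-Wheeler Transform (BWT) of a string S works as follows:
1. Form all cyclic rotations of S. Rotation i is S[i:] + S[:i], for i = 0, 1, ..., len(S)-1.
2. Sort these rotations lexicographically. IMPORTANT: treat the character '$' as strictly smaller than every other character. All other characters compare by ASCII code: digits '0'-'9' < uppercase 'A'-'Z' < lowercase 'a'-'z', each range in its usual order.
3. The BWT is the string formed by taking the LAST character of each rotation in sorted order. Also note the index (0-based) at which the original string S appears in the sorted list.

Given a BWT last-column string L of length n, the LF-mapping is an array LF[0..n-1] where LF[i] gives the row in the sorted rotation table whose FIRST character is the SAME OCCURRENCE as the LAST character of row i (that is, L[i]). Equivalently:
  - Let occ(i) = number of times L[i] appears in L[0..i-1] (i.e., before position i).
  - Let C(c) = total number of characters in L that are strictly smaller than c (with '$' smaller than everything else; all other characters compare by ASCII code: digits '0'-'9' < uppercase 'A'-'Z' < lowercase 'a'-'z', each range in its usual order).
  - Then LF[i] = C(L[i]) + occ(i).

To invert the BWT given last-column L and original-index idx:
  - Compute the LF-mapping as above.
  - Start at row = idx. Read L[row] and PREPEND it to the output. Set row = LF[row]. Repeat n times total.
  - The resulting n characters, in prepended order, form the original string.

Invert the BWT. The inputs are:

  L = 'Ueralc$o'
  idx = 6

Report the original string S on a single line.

LF mapping: 1 4 7 2 5 3 0 6
Walk LF starting at row 6, prepending L[row]:
  step 1: row=6, L[6]='$', prepend. Next row=LF[6]=0
  step 2: row=0, L[0]='U', prepend. Next row=LF[0]=1
  step 3: row=1, L[1]='e', prepend. Next row=LF[1]=4
  step 4: row=4, L[4]='l', prepend. Next row=LF[4]=5
  step 5: row=5, L[5]='c', prepend. Next row=LF[5]=3
  step 6: row=3, L[3]='a', prepend. Next row=LF[3]=2
  step 7: row=2, L[2]='r', prepend. Next row=LF[2]=7
  step 8: row=7, L[7]='o', prepend. Next row=LF[7]=6
Reversed output: oracleU$

Answer: oracleU$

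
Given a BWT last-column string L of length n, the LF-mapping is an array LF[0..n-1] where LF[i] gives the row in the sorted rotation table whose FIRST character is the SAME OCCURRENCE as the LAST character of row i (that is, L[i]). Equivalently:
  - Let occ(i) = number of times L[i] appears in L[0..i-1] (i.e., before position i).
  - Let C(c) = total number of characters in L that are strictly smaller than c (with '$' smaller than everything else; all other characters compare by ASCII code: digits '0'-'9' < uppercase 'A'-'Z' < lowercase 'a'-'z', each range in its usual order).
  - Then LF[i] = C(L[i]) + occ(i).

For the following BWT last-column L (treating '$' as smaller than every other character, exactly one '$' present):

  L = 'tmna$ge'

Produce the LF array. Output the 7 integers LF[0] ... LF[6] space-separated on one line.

Answer: 6 4 5 1 0 3 2

Derivation:
Char counts: '$':1, 'a':1, 'e':1, 'g':1, 'm':1, 'n':1, 't':1
C (first-col start): C('$')=0, C('a')=1, C('e')=2, C('g')=3, C('m')=4, C('n')=5, C('t')=6
L[0]='t': occ=0, LF[0]=C('t')+0=6+0=6
L[1]='m': occ=0, LF[1]=C('m')+0=4+0=4
L[2]='n': occ=0, LF[2]=C('n')+0=5+0=5
L[3]='a': occ=0, LF[3]=C('a')+0=1+0=1
L[4]='$': occ=0, LF[4]=C('$')+0=0+0=0
L[5]='g': occ=0, LF[5]=C('g')+0=3+0=3
L[6]='e': occ=0, LF[6]=C('e')+0=2+0=2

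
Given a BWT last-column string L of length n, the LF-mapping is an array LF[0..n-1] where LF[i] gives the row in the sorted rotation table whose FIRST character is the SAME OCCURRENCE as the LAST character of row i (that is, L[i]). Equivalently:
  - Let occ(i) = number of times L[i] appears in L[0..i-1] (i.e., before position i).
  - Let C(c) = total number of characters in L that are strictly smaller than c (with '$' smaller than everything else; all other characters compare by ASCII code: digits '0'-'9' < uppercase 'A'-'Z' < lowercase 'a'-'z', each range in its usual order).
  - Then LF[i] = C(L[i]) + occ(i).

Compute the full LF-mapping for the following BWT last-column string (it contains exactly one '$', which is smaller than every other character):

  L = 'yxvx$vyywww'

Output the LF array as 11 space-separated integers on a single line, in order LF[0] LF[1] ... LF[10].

Answer: 8 6 1 7 0 2 9 10 3 4 5

Derivation:
Char counts: '$':1, 'v':2, 'w':3, 'x':2, 'y':3
C (first-col start): C('$')=0, C('v')=1, C('w')=3, C('x')=6, C('y')=8
L[0]='y': occ=0, LF[0]=C('y')+0=8+0=8
L[1]='x': occ=0, LF[1]=C('x')+0=6+0=6
L[2]='v': occ=0, LF[2]=C('v')+0=1+0=1
L[3]='x': occ=1, LF[3]=C('x')+1=6+1=7
L[4]='$': occ=0, LF[4]=C('$')+0=0+0=0
L[5]='v': occ=1, LF[5]=C('v')+1=1+1=2
L[6]='y': occ=1, LF[6]=C('y')+1=8+1=9
L[7]='y': occ=2, LF[7]=C('y')+2=8+2=10
L[8]='w': occ=0, LF[8]=C('w')+0=3+0=3
L[9]='w': occ=1, LF[9]=C('w')+1=3+1=4
L[10]='w': occ=2, LF[10]=C('w')+2=3+2=5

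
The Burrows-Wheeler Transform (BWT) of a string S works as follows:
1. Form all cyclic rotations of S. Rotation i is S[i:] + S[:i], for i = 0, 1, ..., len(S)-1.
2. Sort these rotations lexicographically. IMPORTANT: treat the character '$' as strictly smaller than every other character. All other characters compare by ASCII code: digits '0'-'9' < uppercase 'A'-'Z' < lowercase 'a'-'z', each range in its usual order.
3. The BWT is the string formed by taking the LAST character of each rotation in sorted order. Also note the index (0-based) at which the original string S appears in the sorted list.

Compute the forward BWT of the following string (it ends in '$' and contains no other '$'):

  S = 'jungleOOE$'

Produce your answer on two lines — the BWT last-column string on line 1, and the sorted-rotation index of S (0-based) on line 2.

Answer: EOOeln$guj
6

Derivation:
All 10 rotations (rotation i = S[i:]+S[:i]):
  rot[0] = jungleOOE$
  rot[1] = ungleOOE$j
  rot[2] = ngleOOE$ju
  rot[3] = gleOOE$jun
  rot[4] = leOOE$jung
  rot[5] = eOOE$jungl
  rot[6] = OOE$jungle
  rot[7] = OE$jungleO
  rot[8] = E$jungleOO
  rot[9] = $jungleOOE
Sorted (with $ < everything):
  sorted[0] = $jungleOOE  (last char: 'E')
  sorted[1] = E$jungleOO  (last char: 'O')
  sorted[2] = OE$jungleO  (last char: 'O')
  sorted[3] = OOE$jungle  (last char: 'e')
  sorted[4] = eOOE$jungl  (last char: 'l')
  sorted[5] = gleOOE$jun  (last char: 'n')
  sorted[6] = jungleOOE$  (last char: '$')
  sorted[7] = leOOE$jung  (last char: 'g')
  sorted[8] = ngleOOE$ju  (last char: 'u')
  sorted[9] = ungleOOE$j  (last char: 'j')
Last column: EOOeln$guj
Original string S is at sorted index 6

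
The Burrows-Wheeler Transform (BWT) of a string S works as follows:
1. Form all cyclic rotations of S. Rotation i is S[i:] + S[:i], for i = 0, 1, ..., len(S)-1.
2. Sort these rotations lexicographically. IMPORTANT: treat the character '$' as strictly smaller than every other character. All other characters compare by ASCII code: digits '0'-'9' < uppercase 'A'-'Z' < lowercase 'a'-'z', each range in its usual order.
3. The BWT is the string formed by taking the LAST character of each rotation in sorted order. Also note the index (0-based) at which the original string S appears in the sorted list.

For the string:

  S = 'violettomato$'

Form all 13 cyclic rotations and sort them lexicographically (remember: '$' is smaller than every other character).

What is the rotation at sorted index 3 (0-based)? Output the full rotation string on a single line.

Answer: iolettomato$v

Derivation:
All 13 rotations (rotation i = S[i:]+S[:i]):
  rot[0] = violettomato$
  rot[1] = iolettomato$v
  rot[2] = olettomato$vi
  rot[3] = lettomato$vio
  rot[4] = ettomato$viol
  rot[5] = ttomato$viole
  rot[6] = tomato$violet
  rot[7] = omato$violett
  rot[8] = mato$violetto
  rot[9] = ato$violettom
  rot[10] = to$violettoma
  rot[11] = o$violettomat
  rot[12] = $violettomato
Sorted (with $ < everything):
  sorted[0] = $violettomato
  sorted[1] = ato$violettom
  sorted[2] = ettomato$viol
  sorted[3] = iolettomato$v
  sorted[4] = lettomato$vio
  sorted[5] = mato$violetto
  sorted[6] = o$violettomat
  sorted[7] = olettomato$vi
  sorted[8] = omato$violett
  sorted[9] = to$violettoma
  sorted[10] = tomato$violet
  sorted[11] = ttomato$viole
  sorted[12] = violettomato$
sorted[3] = iolettomato$v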